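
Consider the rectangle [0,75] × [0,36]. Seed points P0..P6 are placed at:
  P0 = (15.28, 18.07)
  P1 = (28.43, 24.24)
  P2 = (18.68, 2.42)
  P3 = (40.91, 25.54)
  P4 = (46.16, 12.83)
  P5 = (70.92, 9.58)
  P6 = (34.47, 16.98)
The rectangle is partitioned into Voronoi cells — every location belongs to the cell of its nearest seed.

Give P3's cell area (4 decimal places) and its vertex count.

1. box [0,75]×[0,36]: [(0, 0) (75, 0) (75, 36) (0, 36)]
2. ⊥bis P3·P0 via (28.095,21.805): [(34.4502, 0) (75, 0) (75, 36) (23.9578, 36)]  |A|=1648.6564
3. ⊥bis P3·P1 via (34.67,24.89): [(37.2627, 0) (75, 0) (75, 36) (33.5127, 36)]  |A|=1426.0425
4. ⊥bis P3·P2 via (29.795,13.98): [(36.4756, 7.5566) (44.3347, 0) (75, 0) (75, 36) (33.5127, 36)]  |A|=1399.3224
5. ⊥bis P3·P4 via (43.535,19.185): [(35.6055, 15.9096) (75, 32.182) (75, 36) (33.5127, 36)]  |A|=491.9529
6. ⊥bis P3·P5 via (55.915,17.56): [(35.6055, 15.9096) (60.5077, 26.1957) (65.7218, 36) (33.5127, 36)]  |A|=418.8039
7. ⊥bis P3·P6 via (37.69,21.26): [(34.8235, 23.4166) (41.5422, 18.3619) (60.5077, 26.1957) (65.7218, 36) (33.5127, 36)]  |A|=395.5616
8. canonical 5-gon: [(34.8235, 23.4166) (41.5422, 18.3619) (60.5077, 26.1957) (65.7218, 36) (33.5127, 36)]
9. shoelace: 395.5616

Area of P3's cell: 395.5616 (5 vertices)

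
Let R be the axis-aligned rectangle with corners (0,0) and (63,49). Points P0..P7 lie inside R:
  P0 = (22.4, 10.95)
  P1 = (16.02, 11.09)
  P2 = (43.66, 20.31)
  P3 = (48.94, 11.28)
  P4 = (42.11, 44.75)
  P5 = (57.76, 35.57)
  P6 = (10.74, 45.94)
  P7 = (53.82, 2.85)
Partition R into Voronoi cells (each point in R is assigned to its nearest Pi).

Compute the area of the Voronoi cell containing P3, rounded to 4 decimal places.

Area of P3's cell: 298.3615

1. box [0,63]×[0,49]: [(0, 0) (63, 0) (63, 49) (0, 49)]
2. ⊥bis P3·P0 via (35.67,11.115): [(35.8082, 0) (63, 0) (63, 49) (35.1989, 49)]  |A|=1347.3251
3. ⊥bis P3·P1 via (32.48,11.185): [(35.8082, 0) (63, 0) (63, 49) (35.1989, 49)]  |A|=1347.3251
4. ⊥bis P3·P2 via (46.3,15.795): [(35.689, 9.5905) (35.8082, 0) (63, 0) (63, 25.5598)]  |A|=479.4241
5. ⊥bis P3·P4 via (45.525,28.015): [(35.689, 9.5905) (35.8082, 0) (63, 0) (63, 25.5598)]  |A|=479.4241
6. ⊥bis P3·P5 via (53.35,23.425): [(57.0508, 22.0812) (35.689, 9.5905) (35.8082, 0) (63, 0) (63, 19.921)]  |A|=462.6509
7. ⊥bis P3·P6 via (29.84,28.61): [(57.0508, 22.0812) (35.689, 9.5905) (35.8082, 0) (63, 0) (63, 19.921)]  |A|=462.6509
8. ⊥bis P3·P7 via (51.38,7.065): [(57.0508, 22.0812) (35.689, 9.5905) (35.8082, 0) (39.1755, 0) (63, 13.7916) (63, 19.921)]  |A|=298.3615
9. canonical 6-gon: [(57.0508, 22.0812) (35.689, 9.5905) (35.8082, 0) (39.1755, 0) (63, 13.7916) (63, 19.921)]
10. shoelace: 298.3615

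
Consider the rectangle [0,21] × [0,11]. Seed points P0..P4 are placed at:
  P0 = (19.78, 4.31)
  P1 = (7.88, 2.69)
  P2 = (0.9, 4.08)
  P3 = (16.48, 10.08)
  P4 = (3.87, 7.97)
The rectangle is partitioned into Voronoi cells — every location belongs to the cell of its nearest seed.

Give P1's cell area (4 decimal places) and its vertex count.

1. box [0,21]×[0,11]: [(0, 0) (21, 0) (21, 11) (0, 11)]
2. ⊥bis P1·P0 via (13.83,3.5): [(0, 0) (14.3065, 0) (12.809, 11) (0, 11)]  |A|=149.135
3. ⊥bis P1·P2 via (4.39,3.385): [(3.7159, 0) (14.3065, 0) (12.809, 11) (5.9065, 11)]  |A|=96.212
4. ⊥bis P1·P3 via (12.18,6.385): [(3.7159, 0) (14.3065, 0) (13.6739, 4.6465) (8.2143, 11) (5.9065, 11)]  |A|=81.6158
5. ⊥bis P1·P4 via (5.875,5.33): [(4.5817, 4.3478) (3.7159, 0) (14.3065, 0) (13.6739, 4.6465) (10.2387, 8.6441)]  |A|=62.9273
6. canonical 5-gon: [(4.5817, 4.3478) (3.7159, 0) (14.3065, 0) (13.6739, 4.6465) (10.2387, 8.6441)]
7. shoelace: 62.9273

Area of P1's cell: 62.9273 (5 vertices)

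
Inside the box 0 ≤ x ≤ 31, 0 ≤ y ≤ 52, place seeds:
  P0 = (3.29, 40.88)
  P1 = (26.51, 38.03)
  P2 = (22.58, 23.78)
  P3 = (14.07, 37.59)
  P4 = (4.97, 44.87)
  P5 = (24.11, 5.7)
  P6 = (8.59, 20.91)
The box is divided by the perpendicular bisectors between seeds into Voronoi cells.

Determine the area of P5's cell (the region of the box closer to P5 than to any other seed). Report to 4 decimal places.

Area of P5's cell: 302.7139

1. box [0,31]×[0,52]: [(0, 0) (31, 0) (31, 52) (0, 52)]
2. ⊥bis P5·P0 via (13.7,23.29): [(0, 15.1822) (0, 0) (31, 0) (31, 33.5284)]  |A|=755.0132
3. ⊥bis P5·P1 via (25.31,21.865): [(12.8545, 22.7896) (0, 15.1822) (0, 0) (31, 0) (31, 21.4426)]  |A|=645.3621
4. ⊥bis P5·P2 via (23.345,14.74): [(0, 12.7645) (0, 0) (31, 0) (31, 15.3878)]  |A|=436.3599
5. ⊥bis P5·P3 via (19.09,21.645): [(0, 12.7645) (0, 0) (31, 0) (31, 15.3878)]  |A|=436.3599
6. ⊥bis P5·P4 via (14.54,25.285): [(0, 12.7645) (0, 0) (31, 0) (31, 15.3878)]  |A|=436.3599
7. ⊥bis P5·P6 via (16.35,13.305): [(17.2509, 14.2243) (3.3108, 0) (31, 0) (31, 15.3878)]  |A|=302.7139
8. canonical 4-gon: [(17.2509, 14.2243) (3.3108, 0) (31, 0) (31, 15.3878)]
9. shoelace: 302.7139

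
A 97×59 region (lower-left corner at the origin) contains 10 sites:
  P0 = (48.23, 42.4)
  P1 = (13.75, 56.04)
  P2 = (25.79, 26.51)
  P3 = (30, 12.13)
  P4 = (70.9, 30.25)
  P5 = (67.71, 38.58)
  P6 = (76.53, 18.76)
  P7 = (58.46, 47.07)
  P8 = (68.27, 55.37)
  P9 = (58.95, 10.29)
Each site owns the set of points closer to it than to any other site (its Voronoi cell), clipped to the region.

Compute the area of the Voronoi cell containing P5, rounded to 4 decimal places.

1. box [0,97]×[0,59]: [(0, 0) (97, 0) (97, 59) (0, 59)]
2. ⊥bis P5·P0 via (57.97,40.49): [(50.03, 0) (97, 0) (97, 59) (61.5998, 59)]  |A|=2429.9223
3. ⊥bis P5·P1 via (40.73,47.31): [(50.03, 0) (97, 0) (97, 59) (61.5998, 59)]  |A|=2429.9223
4. ⊥bis P5·P2 via (46.75,32.545): [(52.4975, 12.5833) (56.1207, 0) (97, 0) (97, 59) (61.5998, 59)]  |A|=2391.6016
5. ⊥bis P5·P3 via (48.855,25.355): [(53.659, 18.506) (66.6391, 0) (97, 0) (97, 59) (61.5998, 59)]  |A|=2276.2381
6. ⊥bis P5·P4 via (69.305,34.415): [(55.7616, 29.2285) (97, 45.0209) (97, 59) (61.5998, 59)]  |A|=815.1961
7. ⊥bis P5·P6 via (72.12,28.67): [(55.7616, 29.2285) (97, 45.0209) (97, 59) (61.5998, 59)]  |A|=815.1961
8. ⊥bis P5·P7 via (63.085,42.825): [(57.1625, 36.3724) (55.7616, 29.2285) (97, 45.0209) (97, 59) (77.931, 59)]  |A|=630.4275
9. ⊥bis P5·P8 via (67.99,46.975): [(66.9266, 47.0105) (57.1625, 36.3724) (55.7616, 29.2285) (97, 45.0209) (97, 46.0074)]  |A|=320.7479
10. ⊥bis P5·P9 via (63.33,24.435): [(66.9266, 47.0105) (57.1625, 36.3724) (55.7616, 29.2285) (97, 45.0209) (97, 46.0074)]  |A|=320.7479
11. canonical 5-gon: [(66.9266, 47.0105) (57.1625, 36.3724) (55.7616, 29.2285) (97, 45.0209) (97, 46.0074)]
12. shoelace: 320.7479

Area of P5's cell: 320.7479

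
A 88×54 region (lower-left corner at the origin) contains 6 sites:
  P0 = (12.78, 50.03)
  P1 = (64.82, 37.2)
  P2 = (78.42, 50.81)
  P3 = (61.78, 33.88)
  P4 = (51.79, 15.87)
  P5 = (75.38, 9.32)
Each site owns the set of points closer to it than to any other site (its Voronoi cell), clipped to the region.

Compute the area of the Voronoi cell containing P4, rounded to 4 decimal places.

Area of P4's cell: 1385.3222

1. box [0,88]×[0,54]: [(0, 0) (88, 0) (88, 54) (0, 54)]
2. ⊥bis P4·P0 via (32.285,32.95): [(3.4316, 0) (88, 0) (88, 54) (50.7179, 54)]  |A|=3289.9637
3. ⊥bis P4·P1 via (58.305,26.535): [(37.6933, 39.1262) (3.4316, 0) (88, 0) (88, 8.395)]  |A|=1865.5829
4. ⊥bis P4·P2 via (65.105,33.34): [(37.6933, 39.1262) (3.4316, 0) (88, 0) (88, 8.395)]  |A|=1865.5829
5. ⊥bis P4·P3 via (56.785,24.875): [(35.5355, 36.6619) (3.4316, 0) (88, 0) (88, 7.5603)]  |A|=1748.5453
6. ⊥bis P4·P5 via (63.585,12.595): [(65.6321, 19.9676) (35.5355, 36.6619) (3.4316, 0) (60.0879, 0)]  |A|=1385.3222
7. canonical 4-gon: [(65.6321, 19.9676) (35.5355, 36.6619) (3.4316, 0) (60.0879, 0)]
8. shoelace: 1385.3222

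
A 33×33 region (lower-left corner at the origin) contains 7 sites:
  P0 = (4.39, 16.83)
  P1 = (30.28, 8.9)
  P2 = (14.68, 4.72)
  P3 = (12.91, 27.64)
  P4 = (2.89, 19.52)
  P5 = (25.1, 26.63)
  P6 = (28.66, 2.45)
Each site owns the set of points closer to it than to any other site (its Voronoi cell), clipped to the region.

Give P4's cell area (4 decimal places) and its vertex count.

Area of P4's cell: 82.3582 (4 vertices)

1. box [0,33]×[0,33]: [(0, 0) (33, 0) (33, 33) (0, 33)]
2. ⊥bis P4·P0 via (3.64,18.175): [(0, 16.1453) (30.2262, 33) (0, 33)]  |A|=254.7271
3. ⊥bis P4·P1 via (16.585,14.21): [(0, 16.1453) (22.1173, 28.4783) (23.8705, 33) (0, 33)]  |A|=240.358
4. ⊥bis P4·P2 via (8.785,12.12): [(0, 16.1453) (22.1173, 28.4783) (23.8705, 33) (0, 33)]  |A|=240.358
5. ⊥bis P4·P3 via (7.9,23.58): [(0, 16.1453) (9.591, 21.4934) (0.2662, 33) (0, 33)]  |A|=82.3582
6. ⊥bis P4·P5 via (13.995,23.075): [(0, 16.1453) (9.591, 21.4934) (0.2662, 33) (0, 33)]  |A|=82.3582
7. ⊥bis P4·P6 via (15.775,10.985): [(0, 16.1453) (9.591, 21.4934) (0.2662, 33) (0, 33)]  |A|=82.3582
8. canonical 4-gon: [(0, 16.1453) (9.591, 21.4934) (0.2662, 33) (0, 33)]
9. shoelace: 82.3582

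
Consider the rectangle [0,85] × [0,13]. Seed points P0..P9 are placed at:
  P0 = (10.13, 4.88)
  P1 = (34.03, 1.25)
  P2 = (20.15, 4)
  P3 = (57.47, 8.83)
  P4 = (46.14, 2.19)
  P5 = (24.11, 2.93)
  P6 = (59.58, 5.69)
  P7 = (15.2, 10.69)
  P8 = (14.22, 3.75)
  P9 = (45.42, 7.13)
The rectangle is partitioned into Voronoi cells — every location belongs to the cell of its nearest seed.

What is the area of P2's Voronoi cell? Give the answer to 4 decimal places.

Area of P2's cell: 50.5297

1. box [0,85]×[0,13]: [(0, 0) (85, 0) (85, 13) (0, 13)]
2. ⊥bis P2·P0 via (15.14,4.44): [(14.7501, 0) (85, 0) (85, 13) (15.8918, 13)]  |A|=905.8281
3. ⊥bis P2·P1 via (27.09,2.625): [(14.7501, 0) (26.5699, 0) (29.1456, 13) (15.8918, 13)]  |A|=162.9787
4. ⊥bis P2·P3 via (38.81,6.415): [(14.7501, 0) (26.5699, 0) (29.1456, 13) (15.8918, 13)]  |A|=162.9787
5. ⊥bis P2·P4 via (33.145,3.095): [(14.7501, 0) (26.5699, 0) (29.1456, 13) (15.8918, 13)]  |A|=162.9787
6. ⊥bis P2·P5 via (22.13,3.465): [(14.7501, 0) (21.1937, 0) (24.7064, 13) (15.8918, 13)]  |A|=99.1789
7. ⊥bis P2·P6 via (39.865,4.845): [(14.7501, 0) (21.1937, 0) (24.7064, 13) (15.8918, 13)]  |A|=99.1789
8. ⊥bis P2·P7 via (17.675,7.345): [(15.2367, 5.5409) (14.7501, 0) (21.1937, 0) (24.5536, 12.4345)]  |A|=64.1967
9. ⊥bis P2·P8 via (17.185,3.875): [(17.058, 6.8884) (17.3484, 0) (21.1937, 0) (24.5536, 12.4345)]  |A|=50.5297
10. ⊥bis P2·P9 via (32.785,5.565): [(17.058, 6.8884) (17.3484, 0) (21.1937, 0) (24.5536, 12.4345)]  |A|=50.5297
11. canonical 4-gon: [(17.058, 6.8884) (17.3484, 0) (21.1937, 0) (24.5536, 12.4345)]
12. shoelace: 50.5297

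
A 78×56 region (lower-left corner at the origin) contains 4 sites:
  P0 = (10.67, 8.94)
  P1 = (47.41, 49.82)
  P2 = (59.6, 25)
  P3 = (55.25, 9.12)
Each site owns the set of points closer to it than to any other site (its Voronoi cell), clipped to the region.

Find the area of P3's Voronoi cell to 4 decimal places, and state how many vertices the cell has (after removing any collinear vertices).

Area of P3's cell: 792.6534 (4 vertices)

1. box [0,78]×[0,56]: [(0, 0) (78, 0) (78, 56) (0, 56)]
2. ⊥bis P3·P0 via (32.96,9.03): [(32.9965, 0) (78, 0) (78, 56) (32.7703, 56)]  |A|=2526.5293
3. ⊥bis P3·P1 via (51.33,29.47): [(32.8918, 25.9183) (32.9965, 0) (78, 0) (78, 34.6074)]  |A|=1363.7459
4. ⊥bis P3·P2 via (57.425,17.06): [(32.9005, 23.778) (32.9965, 0) (78, 0) (78, 11.4239)]  |A|=792.6534
5. canonical 4-gon: [(32.9005, 23.778) (32.9965, 0) (78, 0) (78, 11.4239)]
6. shoelace: 792.6534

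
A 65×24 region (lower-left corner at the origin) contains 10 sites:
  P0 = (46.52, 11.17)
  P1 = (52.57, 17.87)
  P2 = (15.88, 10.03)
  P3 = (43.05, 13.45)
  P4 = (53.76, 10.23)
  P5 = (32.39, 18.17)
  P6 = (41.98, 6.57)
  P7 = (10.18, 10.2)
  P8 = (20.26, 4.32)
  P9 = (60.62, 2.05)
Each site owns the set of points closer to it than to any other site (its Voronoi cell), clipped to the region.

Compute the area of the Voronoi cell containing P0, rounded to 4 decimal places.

Area of P0's cell: 48.9730

1. box [0,65]×[0,24]: [(0, 0) (65, 0) (65, 24) (0, 24)]
2. ⊥bis P0·P1 via (49.545,14.52): [(0, 0) (65, 0) (65, 0.5644) (39.0465, 24) (0, 24)]  |A|=1255.8815
3. ⊥bis P0·P2 via (31.2,10.6): [(31.5944, 0) (65, 0) (65, 0.5644) (39.0465, 24) (30.7014, 24)]  |A|=508.3316
4. ⊥bis P0·P3 via (44.785,12.31): [(36.6966, 0) (65, 0) (65, 0.5644) (47.4689, 16.3947)]  |A|=236.9599
5. ⊥bis P0·P4 via (50.14,10.7): [(36.6966, 0) (48.7508, 0) (50.5215, 13.6382) (47.4689, 16.3947)]  |A|=122.0688
6. ⊥bis P0·P5 via (39.455,14.67): [(36.6966, 0) (48.7508, 0) (50.5215, 13.6382) (47.4689, 16.3947)]  |A|=122.0688
7. ⊥bis P0·P6 via (44.25,8.87): [(43.2034, 9.9029) (49.2604, 3.925) (50.5215, 13.6382) (47.4689, 16.3947)]  |A|=48.973
8. ⊥bis P0·P7 via (28.35,10.685): [(43.2034, 9.9029) (49.2604, 3.925) (50.5215, 13.6382) (47.4689, 16.3947)]  |A|=48.973
9. ⊥bis P0·P8 via (33.39,7.745): [(43.2034, 9.9029) (49.2604, 3.925) (50.5215, 13.6382) (47.4689, 16.3947)]  |A|=48.973
10. ⊥bis P0·P9 via (53.57,6.61): [(43.2034, 9.9029) (49.2604, 3.925) (50.5215, 13.6382) (47.4689, 16.3947)]  |A|=48.973
11. canonical 4-gon: [(43.2034, 9.9029) (49.2604, 3.925) (50.5215, 13.6382) (47.4689, 16.3947)]
12. shoelace: 48.973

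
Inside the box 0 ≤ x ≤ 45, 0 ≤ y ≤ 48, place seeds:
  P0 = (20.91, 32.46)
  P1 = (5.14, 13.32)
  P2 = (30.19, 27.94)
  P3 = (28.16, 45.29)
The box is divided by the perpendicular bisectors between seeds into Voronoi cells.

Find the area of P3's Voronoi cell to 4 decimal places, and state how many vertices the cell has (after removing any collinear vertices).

Area of P3's cell: 287.5197 (4 vertices)

1. box [0,45]×[0,48]: [(0, 0) (45, 0) (45, 48) (0, 48)]
2. ⊥bis P3·P0 via (24.535,38.875): [(45, 27.3106) (45, 48) (8.3869, 48)]  |A|=378.7516
3. ⊥bis P3·P1 via (16.65,29.305): [(45, 27.3106) (45, 48) (8.3869, 48)]  |A|=378.7516
4. ⊥bis P3·P2 via (29.175,36.615): [(28.6443, 36.5529) (45, 38.4666) (45, 48) (8.3869, 48)]  |A|=287.5197
5. canonical 4-gon: [(28.6443, 36.5529) (45, 38.4666) (45, 48) (8.3869, 48)]
6. shoelace: 287.5197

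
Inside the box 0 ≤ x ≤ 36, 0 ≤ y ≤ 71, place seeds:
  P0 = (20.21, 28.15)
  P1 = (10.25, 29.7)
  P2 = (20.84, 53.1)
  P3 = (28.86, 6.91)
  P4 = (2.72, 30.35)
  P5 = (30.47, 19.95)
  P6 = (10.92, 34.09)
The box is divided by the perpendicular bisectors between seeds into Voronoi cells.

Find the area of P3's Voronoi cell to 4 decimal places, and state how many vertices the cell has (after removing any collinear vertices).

Area of P3's cell: 413.3780 (7 vertices)

1. box [0,36]×[0,71]: [(0, 0) (36, 0) (36, 71) (0, 71)]
2. ⊥bis P3·P0 via (24.535,17.53): [(0, 7.5381) (0, 0) (36, 0) (36, 22.1991)]  |A|=535.2703
3. ⊥bis P3·P1 via (19.555,18.305): [(12.7071, 12.7131) (0, 2.3367) (0, 0) (36, 0) (36, 22.1991)]  |A|=502.2227
4. ⊥bis P3·P2 via (24.85,30.005): [(12.7071, 12.7131) (0, 2.3367) (0, 0) (36, 0) (36, 22.1991)]  |A|=502.2227
5. ⊥bis P3·P4 via (15.79,18.63): [(12.7071, 12.7131) (4.4054, 5.9341) (0, 1.0212) (0, 0) (36, 0) (36, 22.1991)]  |A|=499.3251
6. ⊥bis P3·P5 via (29.665,13.43): [(18.003, 14.8699) (12.7071, 12.7131) (4.4054, 5.9341) (0, 1.0212) (0, 0) (36, 0) (36, 12.6478)]  |A|=413.378
7. ⊥bis P3·P6 via (19.89,20.5): [(18.003, 14.8699) (12.7071, 12.7131) (4.4054, 5.9341) (0, 1.0212) (0, 0) (36, 0) (36, 12.6478)]  |A|=413.378
8. canonical 7-gon: [(18.003, 14.8699) (12.7071, 12.7131) (4.4054, 5.9341) (0, 1.0212) (0, 0) (36, 0) (36, 12.6478)]
9. shoelace: 413.378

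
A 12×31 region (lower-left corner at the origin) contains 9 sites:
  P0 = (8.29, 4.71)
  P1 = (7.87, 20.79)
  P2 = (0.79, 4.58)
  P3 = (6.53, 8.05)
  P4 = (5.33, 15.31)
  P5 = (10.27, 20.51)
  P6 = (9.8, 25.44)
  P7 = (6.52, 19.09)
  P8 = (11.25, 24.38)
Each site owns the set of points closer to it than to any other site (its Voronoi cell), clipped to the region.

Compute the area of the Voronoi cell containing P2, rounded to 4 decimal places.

Area of P2's cell: 38.7773

1. box [0,12]×[0,31]: [(0, 0) (12, 0) (12, 31) (0, 31)]
2. ⊥bis P2·P0 via (4.54,4.645): [(0, 0) (4.6205, 0) (4.0832, 31) (0, 31)]  |A|=134.9072
3. ⊥bis P2·P1 via (4.33,12.685): [(0, 14.5762) (0, 0) (4.6205, 0) (4.4012, 12.6539)]  |A|=61.31
4. ⊥bis P2·P3 via (3.66,6.315): [(0, 12.3693) (0, 0) (4.6205, 0) (4.5362, 4.8656)]  |A|=39.2955
5. ⊥bis P2·P4 via (3.06,9.945): [(0.9176, 10.8515) (0, 11.2397) (0, 0) (4.6205, 0) (4.5362, 4.8656)]  |A|=38.7773
6. ⊥bis P2·P5 via (5.53,12.545): [(0.9176, 10.8515) (0, 11.2397) (0, 0) (4.6205, 0) (4.5362, 4.8656)]  |A|=38.7773
7. ⊥bis P2·P6 via (5.295,15.01): [(0.9176, 10.8515) (0, 11.2397) (0, 0) (4.6205, 0) (4.5362, 4.8656)]  |A|=38.7773
8. ⊥bis P2·P7 via (3.655,11.835): [(0.9176, 10.8515) (0, 11.2397) (0, 0) (4.6205, 0) (4.5362, 4.8656)]  |A|=38.7773
9. ⊥bis P2·P8 via (6.02,14.48): [(0.9176, 10.8515) (0, 11.2397) (0, 0) (4.6205, 0) (4.5362, 4.8656)]  |A|=38.7773
10. canonical 5-gon: [(0.9176, 10.8515) (0, 11.2397) (0, 0) (4.6205, 0) (4.5362, 4.8656)]
11. shoelace: 38.7773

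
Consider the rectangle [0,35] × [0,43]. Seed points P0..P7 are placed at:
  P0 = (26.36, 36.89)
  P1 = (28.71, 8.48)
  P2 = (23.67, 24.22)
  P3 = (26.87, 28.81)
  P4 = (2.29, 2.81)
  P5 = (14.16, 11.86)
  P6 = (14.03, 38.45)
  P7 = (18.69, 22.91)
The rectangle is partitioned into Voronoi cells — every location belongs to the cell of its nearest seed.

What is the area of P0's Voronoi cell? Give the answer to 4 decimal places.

1. box [0,35]×[0,43]: [(0, 0) (35, 0) (35, 43) (0, 43)]
2. ⊥bis P0·P1 via (27.535,22.685): [(0, 20.4074) (35, 23.3025) (35, 43) (0, 43)]  |A|=740.0774
3. ⊥bis P0·P2 via (25.015,30.555): [(0, 35.866) (35, 28.4351) (35, 43) (0, 43)]  |A|=379.7315
4. ⊥bis P0·P3 via (26.615,32.85): [(0, 35.866) (17.0493, 32.2462) (35, 33.3793) (35, 43) (0, 43)]  |A|=335.3556
5. ⊥bis P0·P4 via (14.325,19.85): [(0, 35.866) (17.0493, 32.2462) (35, 33.3793) (35, 43) (0, 43)]  |A|=335.3556
6. ⊥bis P0·P5 via (20.26,24.375): [(0, 35.866) (17.0493, 32.2462) (35, 33.3793) (35, 43) (0, 43)]  |A|=335.3556
7. ⊥bis P0·P6 via (20.195,37.67): [(19.5286, 32.4027) (35, 33.3793) (35, 43) (20.8694, 43)]  |A|=149.2966
8. ⊥bis P0·P7 via (22.525,29.9): [(19.5286, 32.4027) (35, 33.3793) (35, 43) (20.8694, 43)]  |A|=149.2966
9. canonical 4-gon: [(19.5286, 32.4027) (35, 33.3793) (35, 43) (20.8694, 43)]
10. shoelace: 149.2966

Area of P0's cell: 149.2966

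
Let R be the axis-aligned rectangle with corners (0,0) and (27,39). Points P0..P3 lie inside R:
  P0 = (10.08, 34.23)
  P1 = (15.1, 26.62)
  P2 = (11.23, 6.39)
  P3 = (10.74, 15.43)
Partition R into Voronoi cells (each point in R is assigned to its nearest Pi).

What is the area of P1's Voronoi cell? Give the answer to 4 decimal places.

Area of P1's cell: 282.8470

1. box [0,27]×[0,39]: [(0, 0) (27, 0) (27, 39) (0, 39)]
2. ⊥bis P1·P0 via (12.59,30.425): [(0, 22.1199) (0, 0) (27, 0) (27, 39) (25.5892, 39)]  |A|=837.0263
3. ⊥bis P1·P2 via (13.165,16.505): [(0, 22.1199) (0, 19.0235) (27, 13.8584) (27, 39) (25.5892, 39)]  |A|=393.1216
4. ⊥bis P1·P3 via (12.92,21.025): [(3.7541, 24.5963) (27, 15.539) (27, 39) (25.5892, 39)]  |A|=282.847
5. canonical 4-gon: [(3.7541, 24.5963) (27, 15.539) (27, 39) (25.5892, 39)]
6. shoelace: 282.847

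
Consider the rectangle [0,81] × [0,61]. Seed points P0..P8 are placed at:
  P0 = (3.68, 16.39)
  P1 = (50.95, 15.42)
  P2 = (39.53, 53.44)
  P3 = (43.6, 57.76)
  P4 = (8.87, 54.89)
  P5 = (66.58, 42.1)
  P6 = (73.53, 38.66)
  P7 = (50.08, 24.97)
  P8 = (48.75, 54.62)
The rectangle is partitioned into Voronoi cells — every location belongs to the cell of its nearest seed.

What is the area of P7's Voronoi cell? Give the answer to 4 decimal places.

1. box [0,81]×[0,61]: [(0, 0) (81, 0) (81, 61) (0, 61)]
2. ⊥bis P7·P0 via (26.88,20.68): [(30.704, 0) (81, 0) (81, 61) (19.4243, 61)]  |A|=3412.0871
3. ⊥bis P7·P1 via (50.515,20.195): [(27.3597, 18.0856) (81, 22.9722) (81, 61) (19.4243, 61)]  |A|=2341.1549
4. ⊥bis P7·P2 via (44.805,39.205): [(24.8236, 31.8006) (27.3597, 18.0856) (81, 22.9722) (81, 52.6176)]  |A|=1206.722
5. ⊥bis P7·P3 via (46.84,41.365): [(54.9692, 42.9715) (24.8236, 31.8006) (27.3597, 18.0856) (81, 22.9722) (81, 48.1157)]  |A|=1148.1283
6. ⊥bis P7·P4 via (29.475,39.93): [(54.9692, 42.9715) (24.8236, 31.8006) (27.3597, 18.0856) (81, 22.9722) (81, 48.1157)]  |A|=1148.1283
7. ⊥bis P7·P5 via (58.33,33.535): [(50.3213, 41.2492) (24.8236, 31.8006) (27.3597, 18.0856) (70.3074, 21.9981)]  |A|=639.3242
8. ⊥bis P7·P6 via (61.805,31.815): [(63.9754, 28.0972) (50.3213, 41.2492) (24.8236, 31.8006) (27.3597, 18.0856) (67.676, 21.7584)]  |A|=630.5407
9. ⊥bis P7·P8 via (49.415,39.795): [(63.9754, 28.0972) (51.7235, 39.8986) (45.9815, 39.641) (24.8236, 31.8006) (27.3597, 18.0856) (67.676, 21.7584)]  |A|=626.4826
10. canonical 6-gon: [(63.9754, 28.0972) (51.7235, 39.8986) (45.9815, 39.641) (24.8236, 31.8006) (27.3597, 18.0856) (67.676, 21.7584)]
11. shoelace: 626.4826

Area of P7's cell: 626.4826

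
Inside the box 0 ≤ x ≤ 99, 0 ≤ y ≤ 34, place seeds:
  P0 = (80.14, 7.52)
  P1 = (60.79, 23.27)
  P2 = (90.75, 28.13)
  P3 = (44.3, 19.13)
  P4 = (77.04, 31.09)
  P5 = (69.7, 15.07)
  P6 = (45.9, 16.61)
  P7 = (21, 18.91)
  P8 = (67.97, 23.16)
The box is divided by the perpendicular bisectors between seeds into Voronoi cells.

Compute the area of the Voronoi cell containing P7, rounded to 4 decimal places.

Area of P7's cell: 1105.6383

1. box [0,99]×[0,34]: [(0, 0) (99, 0) (99, 34) (0, 34)]
2. ⊥bis P7·P0 via (50.57,13.215): [(0, 0) (48.0249, 0) (54.5731, 34) (0, 34)]  |A|=1744.1649
3. ⊥bis P7·P1 via (40.895,21.09): [(0, 0) (43.2059, 0) (39.4804, 34) (0, 34)]  |A|=1405.6675
4. ⊥bis P7·P2 via (55.875,23.52): [(0, 0) (43.2059, 0) (39.4804, 34) (0, 34)]  |A|=1405.6675
5. ⊥bis P7·P3 via (32.65,19.02): [(0, 0) (32.8296, 0) (32.5086, 34) (0, 34)]  |A|=1110.7485
6. ⊥bis P7·P4 via (49.02,25): [(0, 0) (32.8296, 0) (32.5086, 34) (0, 34)]  |A|=1110.7485
7. ⊥bis P7·P5 via (45.35,16.99): [(0, 0) (32.8296, 0) (32.5086, 34) (0, 34)]  |A|=1110.7485
8. ⊥bis P7·P6 via (33.45,17.76): [(0, 0) (31.8095, 0) (32.735, 10.0192) (32.5086, 34) (0, 34)]  |A|=1105.6383
9. ⊥bis P7·P8 via (44.485,21.035): [(0, 0) (31.8095, 0) (32.735, 10.0192) (32.5086, 34) (0, 34)]  |A|=1105.6383
10. canonical 5-gon: [(0, 0) (31.8095, 0) (32.735, 10.0192) (32.5086, 34) (0, 34)]
11. shoelace: 1105.6383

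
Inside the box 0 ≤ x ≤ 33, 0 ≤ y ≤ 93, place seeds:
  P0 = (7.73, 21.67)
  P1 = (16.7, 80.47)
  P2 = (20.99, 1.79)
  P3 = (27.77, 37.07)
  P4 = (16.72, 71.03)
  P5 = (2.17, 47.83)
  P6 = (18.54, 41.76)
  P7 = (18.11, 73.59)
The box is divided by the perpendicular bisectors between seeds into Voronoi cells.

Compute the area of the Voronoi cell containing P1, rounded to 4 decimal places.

Area of P1's cell: 520.6326

1. box [0,33]×[0,93]: [(0, 0) (33, 0) (33, 93) (0, 93)]
2. ⊥bis P1·P0 via (12.215,51.07): [(0, 52.9334) (33, 47.8992) (33, 93) (0, 93)]  |A|=1405.2615
3. ⊥bis P1·P2 via (18.845,41.13): [(0, 52.9334) (33, 47.8992) (33, 93) (0, 93)]  |A|=1405.2615
4. ⊥bis P1·P3 via (22.235,58.77): [(0, 53.0985) (33, 61.5158) (33, 93) (0, 93)]  |A|=1177.8631
5. ⊥bis P1·P4 via (16.71,75.75): [(0, 75.7146) (33, 75.7845) (33, 93) (0, 93)]  |A|=569.2647
6. ⊥bis P1·P5 via (9.435,64.15): [(0, 75.7146) (33, 75.7845) (33, 93) (0, 93)]  |A|=569.2647
7. ⊥bis P1·P6 via (17.62,61.115): [(0, 75.7146) (33, 75.7845) (33, 93) (0, 93)]  |A|=569.2647
8. ⊥bis P1·P7 via (17.405,77.03): [(0, 75.7146) (11.1013, 75.7381) (33, 80.2261) (33, 93) (0, 93)]  |A|=520.6326
9. canonical 5-gon: [(0, 75.7146) (11.1013, 75.7381) (33, 80.2261) (33, 93) (0, 93)]
10. shoelace: 520.6326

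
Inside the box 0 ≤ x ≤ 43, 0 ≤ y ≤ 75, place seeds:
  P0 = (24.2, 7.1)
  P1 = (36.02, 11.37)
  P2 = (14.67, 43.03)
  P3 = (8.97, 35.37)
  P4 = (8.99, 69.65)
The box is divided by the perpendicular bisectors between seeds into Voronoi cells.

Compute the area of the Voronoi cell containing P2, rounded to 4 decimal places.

1. box [0,43]×[0,75]: [(0, 0) (43, 0) (43, 75) (0, 75)]
2. ⊥bis P2·P0 via (19.435,25.065): [(0, 19.9101) (43, 31.3153) (43, 75) (0, 75)]  |A|=2123.6532
3. ⊥bis P2·P1 via (25.345,27.2): [(0, 19.9101) (23.958, 26.2647) (43, 39.1057) (43, 75) (0, 75)]  |A|=2049.4812
4. ⊥bis P2·P3 via (11.82,39.2): [(0, 47.9956) (26.7096, 28.1202) (43, 39.1057) (43, 75) (0, 75)]  |A|=1660.9198
5. ⊥bis P2·P4 via (11.83,56.34): [(0, 53.8158) (0, 47.9956) (26.7096, 28.1202) (43, 39.1057) (43, 62.9908)]  |A|=947.2625
6. canonical 5-gon: [(0, 53.8158) (0, 47.9956) (26.7096, 28.1202) (43, 39.1057) (43, 62.9908)]
7. shoelace: 947.2625

Area of P2's cell: 947.2625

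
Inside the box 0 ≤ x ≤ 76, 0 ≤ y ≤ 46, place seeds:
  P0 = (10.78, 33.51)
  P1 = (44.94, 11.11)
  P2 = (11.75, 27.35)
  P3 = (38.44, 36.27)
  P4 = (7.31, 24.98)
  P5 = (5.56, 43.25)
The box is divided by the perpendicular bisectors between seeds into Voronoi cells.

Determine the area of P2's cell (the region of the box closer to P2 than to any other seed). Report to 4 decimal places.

1. box [0,76]×[0,46]: [(0, 0) (76, 0) (76, 46) (0, 46)]
2. ⊥bis P2·P0 via (11.265,30.43): [(0, 28.6561) (0, 0) (76, 0) (76, 40.6237)]  |A|=2632.632
3. ⊥bis P2·P1 via (28.345,19.23): [(35.7086, 34.2791) (0, 28.6561) (0, 0) (18.9357, 0)]  |A|=836.1835
4. ⊥bis P2·P3 via (25.095,31.81): [(28.912, 20.3889) (24.8417, 32.5679) (0, 28.6561) (0, 0) (18.9357, 0)]  |A|=766.527
5. ⊥bis P2·P4 via (9.53,26.165): [(21.1169, 4.4578) (28.912, 20.3889) (24.8417, 32.5679) (7.5645, 29.8473)]  |A|=317.6559
6. ⊥bis P2·P5 via (8.655,35.3): [(21.1169, 4.4578) (28.912, 20.3889) (24.8417, 32.5679) (7.5645, 29.8473)]  |A|=317.6559
7. canonical 4-gon: [(21.1169, 4.4578) (28.912, 20.3889) (24.8417, 32.5679) (7.5645, 29.8473)]
8. shoelace: 317.6559

Area of P2's cell: 317.6559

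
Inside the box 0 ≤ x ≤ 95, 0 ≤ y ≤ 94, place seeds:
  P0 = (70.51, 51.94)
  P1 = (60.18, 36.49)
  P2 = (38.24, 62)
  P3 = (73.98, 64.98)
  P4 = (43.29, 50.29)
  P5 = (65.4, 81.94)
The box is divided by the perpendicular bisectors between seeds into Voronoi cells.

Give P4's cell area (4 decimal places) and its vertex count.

1. box [0,95]×[0,94]: [(0, 0) (95, 0) (95, 94) (0, 94)]
2. ⊥bis P4·P0 via (56.9,51.115): [(0, 0) (59.9984, 0) (54.3004, 94) (0, 94)]  |A|=5372.0473
3. ⊥bis P4·P1 via (51.735,43.39): [(0, 0) (16.2831, 0) (56.9792, 49.8084) (54.3004, 94) (0, 94)]  |A|=4283.3515
4. ⊥bis P4·P2 via (40.765,56.145): [(0, 38.5649) (0, 0) (16.2831, 0) (56.9792, 49.8084) (56.1918, 62.7979)]  |A|=1878.7075
5. ⊥bis P4·P3 via (58.635,57.635): [(56.1685, 62.7879) (0, 38.5649) (0, 0) (16.2831, 0) (56.9792, 49.8084) (56.1959, 62.7307)]  |A|=1878.7067
6. ⊥bis P4·P5 via (54.345,66.115): [(56.1685, 62.7879) (0, 38.5649) (0, 0) (16.2831, 0) (56.9792, 49.8084) (56.1959, 62.7307)]  |A|=1878.7067
7. canonical 6-gon: [(56.1685, 62.7879) (0, 38.5649) (0, 0) (16.2831, 0) (56.9792, 49.8084) (56.1959, 62.7307)]
8. shoelace: 1878.7067

Area of P4's cell: 1878.7067 (6 vertices)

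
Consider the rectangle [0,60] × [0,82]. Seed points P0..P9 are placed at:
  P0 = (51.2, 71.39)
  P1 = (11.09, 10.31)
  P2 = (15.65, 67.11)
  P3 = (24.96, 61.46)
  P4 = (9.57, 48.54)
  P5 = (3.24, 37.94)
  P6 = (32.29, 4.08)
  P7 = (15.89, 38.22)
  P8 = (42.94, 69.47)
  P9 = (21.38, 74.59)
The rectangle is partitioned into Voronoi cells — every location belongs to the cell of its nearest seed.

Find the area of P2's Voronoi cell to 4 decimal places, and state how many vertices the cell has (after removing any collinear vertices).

1. box [0,60]×[0,82]: [(0, 0) (60, 0) (60, 82) (0, 82)]
2. ⊥bis P2·P0 via (33.425,69.25): [(0, 0) (41.7623, 0) (31.89, 82) (0, 82)]  |A|=3019.7423
3. ⊥bis P2·P1 via (13.37,38.71): [(0, 39.7834) (37.3334, 36.7862) (31.89, 82) (0, 82)]  |A|=1508.9801
4. ⊥bis P2·P3 via (20.305,64.285): [(0, 39.7834) (5.1831, 39.3673) (31.0558, 82) (0, 82)]  |A|=771.4022
5. ⊥bis P2·P4 via (12.61,57.825): [(0, 61.9536) (15.7589, 56.794) (31.0558, 82) (0, 82)]  |A|=549.3502
6. ⊥bis P2·P5 via (9.445,52.525): [(0, 61.9536) (15.7589, 56.794) (31.0558, 82) (0, 82)]  |A|=549.3502
7. ⊥bis P2·P6 via (23.97,35.595): [(0, 61.9536) (15.7589, 56.794) (31.0558, 82) (0, 82)]  |A|=549.3502
8. ⊥bis P2·P7 via (15.77,52.665): [(0, 61.9536) (15.7589, 56.794) (31.0558, 82) (0, 82)]  |A|=549.3502
9. ⊥bis P2·P8 via (29.295,68.29): [(0, 61.9536) (15.7589, 56.794) (28.4769, 77.7505) (28.1094, 82) (0, 82)]  |A|=543.0898
10. ⊥bis P2·P9 via (18.515,70.85): [(0, 61.9536) (15.7589, 56.794) (22.4567, 67.8305) (3.9597, 82) (0, 82)]  |A|=357.3812
11. canonical 5-gon: [(0, 61.9536) (15.7589, 56.794) (22.4567, 67.8305) (3.9597, 82) (0, 82)]
12. shoelace: 357.3812

Area of P2's cell: 357.3812 (5 vertices)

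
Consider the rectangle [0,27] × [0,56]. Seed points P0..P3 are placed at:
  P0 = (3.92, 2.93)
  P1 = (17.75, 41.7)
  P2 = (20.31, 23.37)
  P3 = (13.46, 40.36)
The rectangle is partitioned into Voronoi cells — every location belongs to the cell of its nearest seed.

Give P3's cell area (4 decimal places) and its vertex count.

1. box [0,27]×[0,56]: [(0, 0) (27, 0) (27, 56) (0, 56)]
2. ⊥bis P3·P0 via (8.69,21.645): [(0, 23.8599) (27, 16.9782) (27, 56) (0, 56)]  |A|=960.6857
3. ⊥bis P3·P1 via (15.605,41.03): [(0, 23.8599) (22.7819, 18.0533) (10.9291, 56) (0, 56)]  |A|=573.4667
4. ⊥bis P3·P2 via (16.885,31.865): [(0, 25.0573) (18.2907, 32.4317) (10.9291, 56) (0, 56)]  |A|=411.7709
5. canonical 4-gon: [(0, 25.0573) (18.2907, 32.4317) (10.9291, 56) (0, 56)]
6. shoelace: 411.7709

Area of P3's cell: 411.7709 (4 vertices)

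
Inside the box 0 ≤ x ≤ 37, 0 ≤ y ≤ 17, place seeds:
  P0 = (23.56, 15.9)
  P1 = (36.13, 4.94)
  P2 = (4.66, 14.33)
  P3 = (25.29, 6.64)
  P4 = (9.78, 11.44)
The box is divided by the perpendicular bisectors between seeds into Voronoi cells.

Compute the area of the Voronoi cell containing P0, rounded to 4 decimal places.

Area of P0's cell: 94.9691

1. box [0,37]×[0,17]: [(0, 0) (37, 0) (37, 17) (0, 17)]
2. ⊥bis P0·P1 via (29.845,10.42): [(0, 0) (20.7596, 0) (35.5822, 17) (0, 17)]  |A|=478.9056
3. ⊥bis P0·P2 via (14.11,15.115): [(15.3656, 0) (20.7596, 0) (35.5822, 17) (13.9534, 17)]  |A|=229.6941
4. ⊥bis P0·P3 via (24.425,11.27): [(14.5822, 9.4311) (31.7851, 12.645) (35.5822, 17) (13.9534, 17)]  |A|=113.21
5. ⊥bis P0·P4 via (16.67,13.67): [(17.8447, 10.0406) (31.7851, 12.645) (35.5822, 17) (15.5922, 17)]  |A|=94.9691
6. canonical 4-gon: [(17.8447, 10.0406) (31.7851, 12.645) (35.5822, 17) (15.5922, 17)]
7. shoelace: 94.9691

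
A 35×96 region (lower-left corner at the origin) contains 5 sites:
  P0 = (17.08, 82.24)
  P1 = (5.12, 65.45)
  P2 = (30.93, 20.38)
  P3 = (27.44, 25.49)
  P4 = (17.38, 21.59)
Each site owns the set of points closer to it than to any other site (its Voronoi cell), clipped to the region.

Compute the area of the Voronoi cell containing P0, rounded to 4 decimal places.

Area of P0's cell: 934.9866

1. box [0,35]×[0,96]: [(0, 0) (35, 0) (35, 96) (0, 96)]
2. ⊥bis P0·P1 via (11.1,73.845): [(0, 81.7518) (35, 56.8203) (35, 96) (0, 96)]  |A|=934.9866
3. ⊥bis P0·P2 via (24.005,51.31): [(0, 81.7518) (35, 56.8203) (35, 96) (0, 96)]  |A|=934.9866
4. ⊥bis P0·P3 via (22.26,53.865): [(0, 81.7518) (35, 56.8203) (35, 96) (0, 96)]  |A|=934.9866
5. ⊥bis P0·P4 via (17.23,51.915): [(0, 81.7518) (35, 56.8203) (35, 96) (0, 96)]  |A|=934.9866
6. canonical 4-gon: [(0, 81.7518) (35, 56.8203) (35, 96) (0, 96)]
7. shoelace: 934.9866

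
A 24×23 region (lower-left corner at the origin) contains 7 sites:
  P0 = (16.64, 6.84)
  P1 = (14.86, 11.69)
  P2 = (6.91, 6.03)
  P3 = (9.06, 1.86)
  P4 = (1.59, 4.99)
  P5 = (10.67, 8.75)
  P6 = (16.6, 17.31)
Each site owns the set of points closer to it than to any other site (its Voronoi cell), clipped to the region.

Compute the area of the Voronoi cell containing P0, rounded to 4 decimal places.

Area of P0's cell: 106.5313

1. box [0,24]×[0,23]: [(0, 0) (24, 0) (24, 23) (0, 23)]
2. ⊥bis P0·P1 via (15.75,9.265): [(0, 3.4846) (0, 0) (24, 0) (24, 12.2928)]  |A|=189.3291
3. ⊥bis P0·P2 via (11.775,6.435): [(11.6642, 7.7655) (12.3107, 0) (24, 0) (24, 12.2928)]  |A|=121.2073
4. ⊥bis P0·P3 via (12.85,4.35): [(11.6642, 7.7655) (11.8178, 5.9211) (15.7079, 0) (24, 0) (24, 12.2928)]  |A|=111.1496
5. ⊥bis P0·P4 via (9.115,5.915): [(11.6642, 7.7655) (11.8178, 5.9211) (15.7079, 0) (24, 0) (24, 12.2928)]  |A|=111.1496
6. ⊥bis P0·P5 via (13.655,7.795): [(13.9092, 8.5894) (12.6502, 4.6542) (15.7079, 0) (24, 0) (24, 12.2928)]  |A|=106.5808
7. ⊥bis P0·P6 via (16.62,12.075): [(23.4778, 12.1012) (13.9092, 8.5894) (12.6502, 4.6542) (15.7079, 0) (24, 0) (24, 12.1032)]  |A|=106.5313
8. canonical 6-gon: [(23.4778, 12.1012) (13.9092, 8.5894) (12.6502, 4.6542) (15.7079, 0) (24, 0) (24, 12.1032)]
9. shoelace: 106.5313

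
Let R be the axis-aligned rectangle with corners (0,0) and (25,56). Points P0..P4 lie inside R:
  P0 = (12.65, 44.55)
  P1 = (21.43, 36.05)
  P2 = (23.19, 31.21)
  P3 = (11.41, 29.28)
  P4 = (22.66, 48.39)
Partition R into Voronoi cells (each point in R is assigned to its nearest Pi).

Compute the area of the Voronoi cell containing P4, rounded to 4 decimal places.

1. box [0,25]×[0,56]: [(0, 0) (25, 0) (25, 56) (0, 56)]
2. ⊥bis P4·P0 via (17.655,46.47): [(25, 27.3233) (25, 56) (13.9991, 56)]  |A|=157.7344
3. ⊥bis P4·P1 via (22.045,42.22): [(19.1757, 42.506) (25, 41.9255) (25, 56) (13.9991, 56)]  |A|=115.2103
4. ⊥bis P4·P2 via (22.925,39.8): [(19.1757, 42.506) (25, 41.9255) (25, 56) (13.9991, 56)]  |A|=115.2103
5. ⊥bis P4·P3 via (17.035,38.835): [(19.1757, 42.506) (25, 41.9255) (25, 56) (13.9991, 56)]  |A|=115.2103
6. canonical 4-gon: [(19.1757, 42.506) (25, 41.9255) (25, 56) (13.9991, 56)]
7. shoelace: 115.2103

Area of P4's cell: 115.2103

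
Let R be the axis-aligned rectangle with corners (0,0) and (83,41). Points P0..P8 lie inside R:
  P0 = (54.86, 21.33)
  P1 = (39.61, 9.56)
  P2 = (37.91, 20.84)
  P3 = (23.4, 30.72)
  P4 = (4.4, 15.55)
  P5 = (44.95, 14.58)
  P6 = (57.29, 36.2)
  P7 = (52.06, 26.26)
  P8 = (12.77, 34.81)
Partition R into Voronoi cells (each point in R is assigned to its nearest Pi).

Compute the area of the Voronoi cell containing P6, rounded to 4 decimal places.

Area of P6's cell: 486.8243

1. box [0,83]×[0,41]: [(0, 0) (83, 0) (83, 41) (0, 41)]
2. ⊥bis P6·P0 via (56.075,28.765): [(0, 37.9286) (83, 24.365) (83, 41) (0, 41)]  |A|=817.8162
3. ⊥bis P6·P1 via (48.45,22.88): [(34.195, 32.3406) (83, 24.365) (83, 41) (21.147, 41)]  |A|=673.7418
4. ⊥bis P6·P2 via (47.6,28.52): [(46.1159, 30.3925) (83, 24.365) (83, 41) (37.7087, 41)]  |A|=546.9971
5. ⊥bis P6·P3 via (40.345,33.46): [(39.489, 38.7538) (46.1159, 30.3925) (83, 24.365) (83, 41) (39.1258, 41)]  |A|=545.4056
6. ⊥bis P6·P4 via (30.845,25.875): [(39.489, 38.7538) (46.1159, 30.3925) (83, 24.365) (83, 41) (39.1258, 41)]  |A|=545.4056
7. ⊥bis P6·P5 via (51.12,25.39): [(39.489, 38.7538) (46.1159, 30.3925) (83, 24.365) (83, 41) (39.1258, 41)]  |A|=545.4056
8. ⊥bis P6·P7 via (54.675,31.23): [(39.4066, 39.2636) (60.8398, 27.9864) (83, 24.365) (83, 41) (39.1258, 41)]  |A|=486.8243
9. ⊥bis P6·P8 via (35.03,35.505): [(39.4066, 39.2636) (60.8398, 27.9864) (83, 24.365) (83, 41) (39.1258, 41)]  |A|=486.8243
10. canonical 5-gon: [(39.4066, 39.2636) (60.8398, 27.9864) (83, 24.365) (83, 41) (39.1258, 41)]
11. shoelace: 486.8243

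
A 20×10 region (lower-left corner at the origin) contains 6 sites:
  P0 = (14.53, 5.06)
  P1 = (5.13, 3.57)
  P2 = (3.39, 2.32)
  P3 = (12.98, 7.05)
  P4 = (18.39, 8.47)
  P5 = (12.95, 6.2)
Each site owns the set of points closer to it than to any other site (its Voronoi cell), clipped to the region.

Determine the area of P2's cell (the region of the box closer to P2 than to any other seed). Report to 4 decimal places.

Area of P2's cell: 28.2917

1. box [0,20]×[0,10]: [(0, 0) (20, 0) (20, 10) (0, 10)]
2. ⊥bis P2·P0 via (8.96,3.69): [(0, 0) (9.8676, 0) (7.408, 10) (0, 10)]  |A|=86.3779
3. ⊥bis P2·P1 via (4.26,2.945): [(0, 8.8749) (0, 0) (6.3757, 0)]  |A|=28.2917
4. ⊥bis P2·P3 via (8.185,4.685): [(0, 8.8749) (0, 0) (6.3757, 0)]  |A|=28.2917
5. ⊥bis P2·P4 via (10.89,5.395): [(0, 8.8749) (0, 0) (6.3757, 0)]  |A|=28.2917
6. ⊥bis P2·P5 via (8.17,4.26): [(0, 8.8749) (0, 0) (6.3757, 0)]  |A|=28.2917
7. canonical 3-gon: [(0, 8.8749) (0, 0) (6.3757, 0)]
8. shoelace: 28.2917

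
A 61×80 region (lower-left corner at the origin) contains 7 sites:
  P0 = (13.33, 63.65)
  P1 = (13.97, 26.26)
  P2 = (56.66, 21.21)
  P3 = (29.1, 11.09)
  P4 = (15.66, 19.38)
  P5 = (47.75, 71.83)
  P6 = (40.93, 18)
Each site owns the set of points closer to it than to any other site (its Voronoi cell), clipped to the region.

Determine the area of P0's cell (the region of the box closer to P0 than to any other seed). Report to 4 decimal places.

Area of P0's cell: 1111.0134

1. box [0,61]×[0,80]: [(0, 0) (61, 0) (61, 80) (0, 80)]
2. ⊥bis P0·P1 via (13.65,44.955): [(0, 44.7214) (61, 45.7655) (61, 80) (0, 80)]  |A|=2120.1514
3. ⊥bis P0·P2 via (34.995,42.43): [(0, 44.7214) (37.8743, 45.3696) (61, 68.9803) (61, 80) (0, 80)]  |A|=1851.721
4. ⊥bis P0·P3 via (21.215,37.37): [(0, 44.7214) (37.8743, 45.3696) (61, 68.9803) (61, 80) (0, 80)]  |A|=1851.721
5. ⊥bis P0·P4 via (14.495,41.515): [(0, 44.7214) (37.8743, 45.3696) (61, 68.9803) (61, 80) (0, 80)]  |A|=1851.721
6. ⊥bis P0·P5 via (30.54,67.74): [(0, 44.7214) (35.8645, 45.3352) (27.6264, 80) (0, 80)]  |A|=1111.4572
7. ⊥bis P0·P6 via (27.13,40.825): [(0, 44.7214) (34.5527, 45.3128) (35.7044, 46.0091) (27.6264, 80) (0, 80)]  |A|=1111.0134
8. canonical 5-gon: [(0, 44.7214) (34.5527, 45.3128) (35.7044, 46.0091) (27.6264, 80) (0, 80)]
9. shoelace: 1111.0134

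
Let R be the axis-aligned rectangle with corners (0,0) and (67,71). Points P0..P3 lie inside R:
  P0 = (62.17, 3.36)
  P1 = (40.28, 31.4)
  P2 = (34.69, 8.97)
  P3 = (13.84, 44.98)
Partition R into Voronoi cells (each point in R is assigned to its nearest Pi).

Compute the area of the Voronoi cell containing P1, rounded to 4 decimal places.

1. box [0,67]×[0,71]: [(0, 0) (67, 0) (67, 71) (0, 71)]
2. ⊥bis P1·P0 via (51.225,17.38): [(0, 0) (28.9621, 0) (67, 29.6951) (67, 71) (0, 71)]  |A|=4192.2306
3. ⊥bis P1·P2 via (37.485,20.185): [(0, 29.527) (50.6237, 16.9106) (67, 29.6951) (67, 71) (0, 71)]  |A|=3199.9648
4. ⊥bis P1·P3 via (27.06,38.19): [(20.0448, 24.5315) (50.6237, 16.9106) (67, 29.6951) (67, 71) (43.9117, 71)]  |A|=1764.0496
5. canonical 5-gon: [(20.0448, 24.5315) (50.6237, 16.9106) (67, 29.6951) (67, 71) (43.9117, 71)]
6. shoelace: 1764.0496

Area of P1's cell: 1764.0496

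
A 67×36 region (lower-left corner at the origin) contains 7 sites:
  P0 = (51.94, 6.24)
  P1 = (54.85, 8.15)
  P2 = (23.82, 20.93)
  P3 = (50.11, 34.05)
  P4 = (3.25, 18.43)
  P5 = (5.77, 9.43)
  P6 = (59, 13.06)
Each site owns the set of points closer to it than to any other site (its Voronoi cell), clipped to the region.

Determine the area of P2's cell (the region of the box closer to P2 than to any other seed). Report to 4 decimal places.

Area of P2's cell: 742.0430

1. box [0,67]×[0,36]: [(0, 0) (67, 0) (67, 36) (0, 36)]
2. ⊥bis P2·P0 via (37.88,13.585): [(0, 0) (30.7831, 0) (49.5897, 36) (0, 36)]  |A|=1446.7109
3. ⊥bis P2·P1 via (39.335,14.54): [(0, 0) (30.7831, 0) (42.8972, 23.189) (48.1735, 36) (0, 36)]  |A|=1437.6396
4. ⊥bis P2·P3 via (36.965,27.49): [(0, 0) (30.7831, 0) (40.961, 19.4828) (32.7181, 36) (0, 36)]  |A|=1307.3748
5. ⊥bis P2·P4 via (13.535,19.68): [(15.9268, 0) (30.7831, 0) (40.961, 19.4828) (32.7181, 36) (11.5515, 36)]  |A|=812.7642
6. ⊥bis P2·P5 via (14.795,15.18): [(13.9138, 16.5631) (24.4665, 0) (30.7831, 0) (40.961, 19.4828) (32.7181, 36) (11.5515, 36)]  |A|=742.043
7. ⊥bis P2·P6 via (41.41,16.995): [(13.9138, 16.5631) (24.4665, 0) (30.7831, 0) (40.961, 19.4828) (32.7181, 36) (11.5515, 36)]  |A|=742.043
8. canonical 6-gon: [(13.9138, 16.5631) (24.4665, 0) (30.7831, 0) (40.961, 19.4828) (32.7181, 36) (11.5515, 36)]
9. shoelace: 742.043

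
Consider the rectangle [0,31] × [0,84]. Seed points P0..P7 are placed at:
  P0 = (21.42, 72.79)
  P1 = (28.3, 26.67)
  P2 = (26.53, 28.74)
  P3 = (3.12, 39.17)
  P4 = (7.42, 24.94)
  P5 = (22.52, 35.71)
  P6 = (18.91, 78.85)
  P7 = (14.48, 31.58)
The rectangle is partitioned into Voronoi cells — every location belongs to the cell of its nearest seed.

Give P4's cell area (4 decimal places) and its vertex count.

1. box [0,31]×[0,84]: [(0, 0) (31, 0) (31, 84) (0, 84)]
2. ⊥bis P4·P0 via (14.42,48.865): [(0, 53.084) (0, 0) (31, 0) (31, 44.014)]  |A|=1505.0194
3. ⊥bis P4·P1 via (17.86,25.805): [(15.9874, 48.4064) (0, 53.084) (0, 0) (19.9981, 0)]  |A|=908.3542
4. ⊥bis P4·P2 via (16.975,26.84): [(18.3451, 19.9496) (12.4826, 49.4318) (0, 53.084) (0, 0) (19.9981, 0)]  |A|=859.6963
5. ⊥bis P4·P3 via (5.27,32.055): [(18.3451, 19.9496) (15.3333, 35.0959) (0, 30.4625) (0, 0) (19.9981, 0)]  |A|=601.9955
6. ⊥bis P4·P5 via (14.97,30.325): [(18.3451, 19.9496) (16.7892, 27.7744) (12.2349, 34.1597) (0, 30.4625) (0, 0) (19.9981, 0)]  |A|=589.9716
7. ⊥bis P4·P6 via (13.165,51.895): [(18.3451, 19.9496) (16.7892, 27.7744) (12.2349, 34.1597) (0, 30.4625) (0, 0) (19.9981, 0)]  |A|=589.9716
8. ⊥bis P4·P7 via (10.95,28.26): [(18.3451, 19.9496) (18.2323, 20.5171) (6.9136, 32.5517) (0, 30.4625) (0, 0) (19.9981, 0)]  |A|=536.933
9. canonical 6-gon: [(18.3451, 19.9496) (18.2323, 20.5171) (6.9136, 32.5517) (0, 30.4625) (0, 0) (19.9981, 0)]
10. shoelace: 536.933

Area of P4's cell: 536.9330 (6 vertices)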